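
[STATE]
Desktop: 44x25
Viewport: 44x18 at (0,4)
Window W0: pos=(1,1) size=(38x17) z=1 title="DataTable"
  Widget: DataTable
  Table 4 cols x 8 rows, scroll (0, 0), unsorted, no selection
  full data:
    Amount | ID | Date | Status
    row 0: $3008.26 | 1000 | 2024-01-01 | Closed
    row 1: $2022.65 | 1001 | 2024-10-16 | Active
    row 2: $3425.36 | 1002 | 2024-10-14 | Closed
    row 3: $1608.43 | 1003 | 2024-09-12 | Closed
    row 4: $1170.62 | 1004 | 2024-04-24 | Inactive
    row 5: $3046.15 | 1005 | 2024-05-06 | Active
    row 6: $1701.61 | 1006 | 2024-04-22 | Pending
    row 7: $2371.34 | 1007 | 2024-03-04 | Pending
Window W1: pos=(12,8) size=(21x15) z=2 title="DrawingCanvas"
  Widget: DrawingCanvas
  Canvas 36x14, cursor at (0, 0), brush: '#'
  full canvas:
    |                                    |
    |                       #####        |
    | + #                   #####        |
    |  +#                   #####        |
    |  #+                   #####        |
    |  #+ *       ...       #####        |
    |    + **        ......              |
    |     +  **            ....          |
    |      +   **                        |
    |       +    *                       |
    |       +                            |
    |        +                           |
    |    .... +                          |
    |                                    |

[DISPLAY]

 ┃Amount  │ID  │Date      │Status     ┃     
 ┃────────┼────┼──────────┼────────   ┃     
 ┃$3008.26│1000│2024-01-01│Closed     ┃     
 ┃$2022.65│1001│2024-10-16│Active     ┃     
 ┃$3425.36│1┏━━━━━━━━━━━━━━━━━━━┓     ┃     
 ┃$1608.43│1┃ DrawingCanvas     ┃     ┃     
 ┃$1170.62│1┠───────────────────┨ve   ┃     
 ┃$3046.15│1┃+                  ┃     ┃     
 ┃$1701.61│1┃                   ┃g    ┃     
 ┃$2371.34│1┃ + #               ┃g    ┃     
 ┃          ┃  +#               ┃     ┃     
 ┃          ┃  #+               ┃     ┃     
 ┃          ┃  #+ *       ...   ┃     ┃     
 ┗━━━━━━━━━━┃    + **        ...┃━━━━━┛     
            ┃     +  **         ┃           
            ┃      +   **       ┃           
            ┃       +    *      ┃           
            ┃       +           ┃           


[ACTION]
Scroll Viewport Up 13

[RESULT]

                                            
 ┏━━━━━━━━━━━━━━━━━━━━━━━━━━━━━━━━━━━━┓     
 ┃ DataTable                          ┃     
 ┠────────────────────────────────────┨     
 ┃Amount  │ID  │Date      │Status     ┃     
 ┃────────┼────┼──────────┼────────   ┃     
 ┃$3008.26│1000│2024-01-01│Closed     ┃     
 ┃$2022.65│1001│2024-10-16│Active     ┃     
 ┃$3425.36│1┏━━━━━━━━━━━━━━━━━━━┓     ┃     
 ┃$1608.43│1┃ DrawingCanvas     ┃     ┃     
 ┃$1170.62│1┠───────────────────┨ve   ┃     
 ┃$3046.15│1┃+                  ┃     ┃     
 ┃$1701.61│1┃                   ┃g    ┃     
 ┃$2371.34│1┃ + #               ┃g    ┃     
 ┃          ┃  +#               ┃     ┃     
 ┃          ┃  #+               ┃     ┃     
 ┃          ┃  #+ *       ...   ┃     ┃     
 ┗━━━━━━━━━━┃    + **        ...┃━━━━━┛     


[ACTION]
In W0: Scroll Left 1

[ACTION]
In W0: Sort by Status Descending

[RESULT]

                                            
 ┏━━━━━━━━━━━━━━━━━━━━━━━━━━━━━━━━━━━━┓     
 ┃ DataTable                          ┃     
 ┠────────────────────────────────────┨     
 ┃Amount  │ID  │Date      │Status ▼   ┃     
 ┃────────┼────┼──────────┼────────   ┃     
 ┃$1701.61│1006│2024-04-22│Pending    ┃     
 ┃$2371.34│1007│2024-03-04│Pending    ┃     
 ┃$1170.62│1┏━━━━━━━━━━━━━━━━━━━┓ve   ┃     
 ┃$3008.26│1┃ DrawingCanvas     ┃     ┃     
 ┃$3425.36│1┠───────────────────┨     ┃     
 ┃$1608.43│1┃+                  ┃     ┃     
 ┃$2022.65│1┃                   ┃     ┃     
 ┃$3046.15│1┃ + #               ┃     ┃     
 ┃          ┃  +#               ┃     ┃     
 ┃          ┃  #+               ┃     ┃     
 ┃          ┃  #+ *       ...   ┃     ┃     
 ┗━━━━━━━━━━┃    + **        ...┃━━━━━┛     


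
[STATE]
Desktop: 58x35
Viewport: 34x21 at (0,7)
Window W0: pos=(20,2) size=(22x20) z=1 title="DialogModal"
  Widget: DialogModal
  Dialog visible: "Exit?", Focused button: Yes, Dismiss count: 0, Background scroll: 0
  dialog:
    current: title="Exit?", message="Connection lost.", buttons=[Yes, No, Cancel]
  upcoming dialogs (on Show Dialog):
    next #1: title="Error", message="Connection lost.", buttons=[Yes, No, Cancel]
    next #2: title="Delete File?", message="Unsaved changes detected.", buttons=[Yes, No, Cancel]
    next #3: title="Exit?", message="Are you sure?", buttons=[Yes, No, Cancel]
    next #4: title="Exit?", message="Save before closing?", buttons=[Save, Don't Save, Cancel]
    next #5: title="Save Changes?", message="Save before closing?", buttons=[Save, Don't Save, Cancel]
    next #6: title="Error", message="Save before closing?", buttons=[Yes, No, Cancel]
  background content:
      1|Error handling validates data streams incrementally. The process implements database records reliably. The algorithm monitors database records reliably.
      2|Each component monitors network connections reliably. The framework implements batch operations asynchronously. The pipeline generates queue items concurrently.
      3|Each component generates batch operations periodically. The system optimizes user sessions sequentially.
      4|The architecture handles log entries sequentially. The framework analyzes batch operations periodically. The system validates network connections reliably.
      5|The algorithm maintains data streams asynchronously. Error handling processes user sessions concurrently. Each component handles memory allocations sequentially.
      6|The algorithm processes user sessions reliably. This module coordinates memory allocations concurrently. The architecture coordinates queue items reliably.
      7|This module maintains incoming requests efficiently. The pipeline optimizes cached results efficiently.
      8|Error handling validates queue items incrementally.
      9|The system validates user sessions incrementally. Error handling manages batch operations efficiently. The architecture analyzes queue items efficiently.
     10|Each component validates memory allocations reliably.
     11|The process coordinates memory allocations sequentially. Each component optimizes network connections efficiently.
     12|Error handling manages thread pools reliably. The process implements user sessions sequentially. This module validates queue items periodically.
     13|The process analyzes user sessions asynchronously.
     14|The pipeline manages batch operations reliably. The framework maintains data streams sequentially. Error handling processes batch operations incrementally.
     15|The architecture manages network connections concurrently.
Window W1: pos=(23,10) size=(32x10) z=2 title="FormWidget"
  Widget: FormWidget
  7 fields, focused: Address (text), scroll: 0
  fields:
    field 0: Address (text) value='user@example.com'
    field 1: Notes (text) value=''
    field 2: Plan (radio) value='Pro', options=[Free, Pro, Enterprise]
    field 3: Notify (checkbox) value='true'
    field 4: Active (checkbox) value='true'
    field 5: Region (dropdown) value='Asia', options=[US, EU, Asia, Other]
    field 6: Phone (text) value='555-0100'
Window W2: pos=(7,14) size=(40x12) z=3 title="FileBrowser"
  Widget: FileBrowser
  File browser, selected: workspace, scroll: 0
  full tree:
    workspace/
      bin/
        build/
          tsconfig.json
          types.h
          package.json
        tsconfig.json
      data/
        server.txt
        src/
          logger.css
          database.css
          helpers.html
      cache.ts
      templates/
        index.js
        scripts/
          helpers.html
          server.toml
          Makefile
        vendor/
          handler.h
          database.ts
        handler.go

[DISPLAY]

                    ┃Each componen
                    ┃The architect
                    ┃The algorithm
                    ┃Th┏━━━━━━━━━━
                    ┃Th┃ FormWidge
                    ┃Er┠──────────
                    ┃Th┃> Address:
       ┏━━━━━━━━━━━━━━━━━━━━━━━━━━
       ┃ FileBrowser              
       ┠──────────────────────────
       ┃> [-] workspace/          
       ┃    [+] bin/              
       ┃    [+] data/             
       ┃    cache.ts              
       ┃    [+] templates/        
       ┃                          
       ┃                          
       ┃                          
       ┗━━━━━━━━━━━━━━━━━━━━━━━━━━
                                  
                                  


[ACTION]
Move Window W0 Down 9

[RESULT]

                                  
                                  
                                  
                       ┏━━━━━━━━━━
                    ┏━━┃ FormWidge
                    ┃ D┠──────────
                    ┠──┃> Address:
       ┏━━━━━━━━━━━━━━━━━━━━━━━━━━
       ┃ FileBrowser              
       ┠──────────────────────────
       ┃> [-] workspace/          
       ┃    [+] bin/              
       ┃    [+] data/             
       ┃    cache.ts              
       ┃    [+] templates/        
       ┃                          
       ┃                          
       ┃                          
       ┗━━━━━━━━━━━━━━━━━━━━━━━━━━
                    ┃The process a
                    ┃The pipeline 


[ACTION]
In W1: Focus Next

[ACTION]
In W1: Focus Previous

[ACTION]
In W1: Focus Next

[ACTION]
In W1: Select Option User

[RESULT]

                                  
                                  
                                  
                       ┏━━━━━━━━━━
                    ┏━━┃ FormWidge
                    ┃ D┠──────────
                    ┠──┃  Address:
       ┏━━━━━━━━━━━━━━━━━━━━━━━━━━
       ┃ FileBrowser              
       ┠──────────────────────────
       ┃> [-] workspace/          
       ┃    [+] bin/              
       ┃    [+] data/             
       ┃    cache.ts              
       ┃    [+] templates/        
       ┃                          
       ┃                          
       ┃                          
       ┗━━━━━━━━━━━━━━━━━━━━━━━━━━
                    ┃The process a
                    ┃The pipeline 


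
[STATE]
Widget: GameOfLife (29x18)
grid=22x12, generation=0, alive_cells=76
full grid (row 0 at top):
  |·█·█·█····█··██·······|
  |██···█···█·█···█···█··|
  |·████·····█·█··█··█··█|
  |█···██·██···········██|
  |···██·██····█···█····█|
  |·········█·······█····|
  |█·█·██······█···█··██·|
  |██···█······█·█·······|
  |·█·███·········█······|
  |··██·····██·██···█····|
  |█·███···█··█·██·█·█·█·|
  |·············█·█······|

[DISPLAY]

Gen: 0                       
·█·█·█····█··██·······       
██···█···█·█···█···█··       
·████·····█·█··█··█··█       
█···██·██···········██       
···██·██····█···█····█       
·········█·······█····       
█·█·██······█···█··██·       
██···█······█·█·······       
·█·███·········█······       
··██·····██·██···█····       
█·███···█··█·██·█·█·█·       
·············█·█······       
                             
                             
                             
                             
                             


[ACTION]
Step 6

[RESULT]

Gen: 6                       
██····················       
█····█················       
·█····█···············       
·█···█················       
···██·················       
······················       
····███···············       
····█··█··············       
······················       
······██··············       
··········█··██·······       
··········██··········       
                             
                             
                             
                             
                             


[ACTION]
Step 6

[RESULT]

Gen: 12                      
·█···█················       
······················       
··█·█·················       
······················       
··██·█················       
··█··█················       
··█·█·················       
···█··················       
···██·················       
······················       
··········██··········       
··········██··········       
                             
                             
                             
                             
                             


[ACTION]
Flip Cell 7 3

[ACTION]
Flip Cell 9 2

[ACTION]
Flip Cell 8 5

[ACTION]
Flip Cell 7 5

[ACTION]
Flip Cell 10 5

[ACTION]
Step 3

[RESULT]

Gen: 15                      
······················       
······················       
······················       
···███················       
···███················       
··██··················       
··█·███···············       
··██···█··············       
·····██···············       
·····██···············       
··········██··········       
··········██··········       
                             
                             
                             
                             
                             


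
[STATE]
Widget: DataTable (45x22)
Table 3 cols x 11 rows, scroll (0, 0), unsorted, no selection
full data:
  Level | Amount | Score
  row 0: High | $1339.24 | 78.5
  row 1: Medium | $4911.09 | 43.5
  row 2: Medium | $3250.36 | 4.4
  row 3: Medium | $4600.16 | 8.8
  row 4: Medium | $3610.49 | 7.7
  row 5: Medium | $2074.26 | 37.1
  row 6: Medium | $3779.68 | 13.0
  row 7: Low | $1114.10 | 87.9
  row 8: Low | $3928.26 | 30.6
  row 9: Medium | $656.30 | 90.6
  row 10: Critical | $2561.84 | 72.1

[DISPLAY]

Level   │Amount  │Score                      
────────┼────────┼─────                      
High    │$1339.24│78.5                       
Medium  │$4911.09│43.5                       
Medium  │$3250.36│4.4                        
Medium  │$4600.16│8.8                        
Medium  │$3610.49│7.7                        
Medium  │$2074.26│37.1                       
Medium  │$3779.68│13.0                       
Low     │$1114.10│87.9                       
Low     │$3928.26│30.6                       
Medium  │$656.30 │90.6                       
Critical│$2561.84│72.1                       
                                             
                                             
                                             
                                             
                                             
                                             
                                             
                                             
                                             


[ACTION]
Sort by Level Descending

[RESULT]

Level  ▼│Amount  │Score                      
────────┼────────┼─────                      
Medium  │$4911.09│43.5                       
Medium  │$3250.36│4.4                        
Medium  │$4600.16│8.8                        
Medium  │$3610.49│7.7                        
Medium  │$2074.26│37.1                       
Medium  │$3779.68│13.0                       
Medium  │$656.30 │90.6                       
Low     │$1114.10│87.9                       
Low     │$3928.26│30.6                       
High    │$1339.24│78.5                       
Critical│$2561.84│72.1                       
                                             
                                             
                                             
                                             
                                             
                                             
                                             
                                             
                                             


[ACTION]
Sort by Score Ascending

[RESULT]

Level   │Amount  │Scor▲                      
────────┼────────┼─────                      
Medium  │$3250.36│4.4                        
Medium  │$3610.49│7.7                        
Medium  │$4600.16│8.8                        
Medium  │$3779.68│13.0                       
Low     │$3928.26│30.6                       
Medium  │$2074.26│37.1                       
Medium  │$4911.09│43.5                       
Critical│$2561.84│72.1                       
High    │$1339.24│78.5                       
Low     │$1114.10│87.9                       
Medium  │$656.30 │90.6                       
                                             
                                             
                                             
                                             
                                             
                                             
                                             
                                             
                                             


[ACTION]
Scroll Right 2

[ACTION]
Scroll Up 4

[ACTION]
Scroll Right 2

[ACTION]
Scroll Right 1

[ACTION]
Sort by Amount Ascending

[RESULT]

Level   │Amount ▲│Score                      
────────┼────────┼─────                      
Medium  │$656.30 │90.6                       
Low     │$1114.10│87.9                       
High    │$1339.24│78.5                       
Medium  │$2074.26│37.1                       
Critical│$2561.84│72.1                       
Medium  │$3250.36│4.4                        
Medium  │$3610.49│7.7                        
Medium  │$3779.68│13.0                       
Low     │$3928.26│30.6                       
Medium  │$4600.16│8.8                        
Medium  │$4911.09│43.5                       
                                             
                                             
                                             
                                             
                                             
                                             
                                             
                                             
                                             


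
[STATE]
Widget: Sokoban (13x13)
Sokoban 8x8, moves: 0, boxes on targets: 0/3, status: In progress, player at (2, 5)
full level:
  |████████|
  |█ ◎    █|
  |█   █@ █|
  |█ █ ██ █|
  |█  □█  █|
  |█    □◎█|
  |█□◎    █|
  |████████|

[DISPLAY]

████████     
█ ◎    █     
█   █@ █     
█ █ ██ █     
█  □█  █     
█    □◎█     
█□◎    █     
████████     
Moves: 0  0/3
             
             
             
             


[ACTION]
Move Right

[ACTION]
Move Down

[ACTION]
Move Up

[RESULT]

████████     
█ ◎    █     
█   █ @█     
█ █ ██ █     
█  □█  █     
█    □◎█     
█□◎    █     
████████     
Moves: 3  0/3
             
             
             
             


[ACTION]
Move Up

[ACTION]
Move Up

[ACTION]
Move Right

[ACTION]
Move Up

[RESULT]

████████     
█ ◎   @█     
█   █  █     
█ █ ██ █     
█  □█  █     
█    □◎█     
█□◎    █     
████████     
Moves: 4  0/3
             
             
             
             


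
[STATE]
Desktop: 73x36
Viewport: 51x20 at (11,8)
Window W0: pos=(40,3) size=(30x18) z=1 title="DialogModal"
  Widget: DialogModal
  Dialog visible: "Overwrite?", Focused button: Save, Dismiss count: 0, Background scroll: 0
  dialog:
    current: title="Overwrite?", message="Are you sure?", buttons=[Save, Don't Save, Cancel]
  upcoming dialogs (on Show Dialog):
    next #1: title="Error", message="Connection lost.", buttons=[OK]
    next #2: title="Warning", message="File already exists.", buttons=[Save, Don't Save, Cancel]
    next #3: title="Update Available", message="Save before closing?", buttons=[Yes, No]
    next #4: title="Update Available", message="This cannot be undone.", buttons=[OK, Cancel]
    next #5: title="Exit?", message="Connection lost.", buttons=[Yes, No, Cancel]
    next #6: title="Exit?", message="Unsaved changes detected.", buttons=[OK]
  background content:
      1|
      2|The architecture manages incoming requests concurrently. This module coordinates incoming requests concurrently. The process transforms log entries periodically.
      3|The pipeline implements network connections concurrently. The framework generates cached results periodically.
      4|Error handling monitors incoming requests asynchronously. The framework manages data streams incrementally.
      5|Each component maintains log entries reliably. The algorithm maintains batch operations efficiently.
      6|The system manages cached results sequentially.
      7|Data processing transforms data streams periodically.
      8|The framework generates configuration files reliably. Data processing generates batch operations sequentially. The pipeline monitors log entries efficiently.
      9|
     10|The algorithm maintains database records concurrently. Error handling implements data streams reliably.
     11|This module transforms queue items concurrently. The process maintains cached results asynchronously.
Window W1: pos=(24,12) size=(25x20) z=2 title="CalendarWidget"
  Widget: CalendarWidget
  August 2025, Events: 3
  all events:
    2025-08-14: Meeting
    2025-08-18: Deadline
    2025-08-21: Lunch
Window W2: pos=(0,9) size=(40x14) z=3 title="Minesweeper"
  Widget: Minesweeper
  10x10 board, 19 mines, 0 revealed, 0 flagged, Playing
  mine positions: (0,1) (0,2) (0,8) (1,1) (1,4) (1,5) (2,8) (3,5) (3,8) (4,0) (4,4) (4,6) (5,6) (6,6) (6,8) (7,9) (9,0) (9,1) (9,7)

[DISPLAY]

                             ┃The pipeline implemen
━━━━━━━━━━━━━━━━━━━━━━━━━━━━┓┃Error handling monito
er                          ┃┃Ea┌──────────────────
────────────────────────────┨┃Th│      Overwrite?  
                            ┃━━━━━━━━┓re you sure? 
                            ┃        ┃]  Don't Save
                            ┃────────┨─────────────
                            ┃25      ┃rithm maintai
                            ┃Sa Su   ┃ule transform
                            ┃ 2  3   ┃             
                            ┃ 9 10   ┃             
                            ┃ 16 17  ┃             
                            ┃2 23 24 ┃━━━━━━━━━━━━━
                            ┃30 31   ┃             
━━━━━━━━━━━━━━━━━━━━━━━━━━━━┛        ┃             
             ┃                       ┃             
             ┃                       ┃             
             ┃                       ┃             
             ┃                       ┃             
             ┃                       ┃             


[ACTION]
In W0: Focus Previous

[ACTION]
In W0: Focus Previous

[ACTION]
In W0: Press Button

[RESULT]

                             ┃The pipeline implemen
━━━━━━━━━━━━━━━━━━━━━━━━━━━━┓┃Error handling monito
er                          ┃┃Each component mainta
────────────────────────────┨┃The system manages ca
                            ┃━━━━━━━━┓cessing trans
                            ┃        ┃ework generat
                            ┃────────┨             
                            ┃25      ┃rithm maintai
                            ┃Sa Su   ┃ule transform
                            ┃ 2  3   ┃             
                            ┃ 9 10   ┃             
                            ┃ 16 17  ┃             
                            ┃2 23 24 ┃━━━━━━━━━━━━━
                            ┃30 31   ┃             
━━━━━━━━━━━━━━━━━━━━━━━━━━━━┛        ┃             
             ┃                       ┃             
             ┃                       ┃             
             ┃                       ┃             
             ┃                       ┃             
             ┃                       ┃             


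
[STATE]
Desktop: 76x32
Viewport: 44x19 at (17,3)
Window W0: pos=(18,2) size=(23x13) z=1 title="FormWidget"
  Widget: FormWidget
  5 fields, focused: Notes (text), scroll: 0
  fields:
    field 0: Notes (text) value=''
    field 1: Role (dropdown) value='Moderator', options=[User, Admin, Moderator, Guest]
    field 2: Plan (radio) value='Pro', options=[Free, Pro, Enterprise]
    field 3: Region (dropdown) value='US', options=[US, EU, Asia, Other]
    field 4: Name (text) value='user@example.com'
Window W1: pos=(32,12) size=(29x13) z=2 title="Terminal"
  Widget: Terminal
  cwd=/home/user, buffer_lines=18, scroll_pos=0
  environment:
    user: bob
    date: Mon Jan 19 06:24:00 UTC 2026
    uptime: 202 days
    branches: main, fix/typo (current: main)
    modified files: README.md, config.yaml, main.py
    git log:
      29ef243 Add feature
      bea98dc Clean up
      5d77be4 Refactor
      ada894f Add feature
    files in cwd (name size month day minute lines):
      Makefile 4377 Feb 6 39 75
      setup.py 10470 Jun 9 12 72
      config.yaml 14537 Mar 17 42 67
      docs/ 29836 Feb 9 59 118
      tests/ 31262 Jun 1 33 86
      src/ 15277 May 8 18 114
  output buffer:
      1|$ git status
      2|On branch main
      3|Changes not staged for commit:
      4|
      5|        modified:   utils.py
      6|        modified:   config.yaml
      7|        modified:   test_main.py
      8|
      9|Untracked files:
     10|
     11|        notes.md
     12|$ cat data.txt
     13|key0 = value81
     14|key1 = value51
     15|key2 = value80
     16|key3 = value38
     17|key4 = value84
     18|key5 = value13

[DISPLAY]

 ┃ FormWidget          ┃                    
 ┠─────────────────────┨                    
 ┃> Notes:      [     ]┃                    
 ┃  Role:       [Mode▼]┃                    
 ┃  Plan:       ( ) Fre┃                    
 ┃  Region:     [US  ▼]┃                    
 ┃  Name:       [user@]┃                    
 ┃                     ┃                    
 ┃                     ┃                    
 ┃             ┏━━━━━━━━━━━━━━━━━━━━━━━━━━━┓
 ┃             ┃ Terminal                  ┃
 ┗━━━━━━━━━━━━━┠───────────────────────────┨
               ┃$ git status               ┃
               ┃On branch main             ┃
               ┃Changes not staged for comm┃
               ┃                           ┃
               ┃        modified:   utils.p┃
               ┃        modified:   config.┃
               ┃        modified:   test_ma┃


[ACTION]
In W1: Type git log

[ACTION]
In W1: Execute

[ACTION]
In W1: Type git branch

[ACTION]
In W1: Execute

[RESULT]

 ┃ FormWidget          ┃                    
 ┠─────────────────────┨                    
 ┃> Notes:      [     ]┃                    
 ┃  Role:       [Mode▼]┃                    
 ┃  Plan:       ( ) Fre┃                    
 ┃  Region:     [US  ▼]┃                    
 ┃  Name:       [user@]┃                    
 ┃                     ┃                    
 ┃                     ┃                    
 ┃             ┏━━━━━━━━━━━━━━━━━━━━━━━━━━━┓
 ┃             ┃ Terminal                  ┃
 ┗━━━━━━━━━━━━━┠───────────────────────────┨
               ┃$ git log                  ┃
               ┃29ef243 Add feature        ┃
               ┃bea98dc Clean up           ┃
               ┃5d77be4 Refactor           ┃
               ┃ada894f Add feature        ┃
               ┃$ git branch               ┃
               ┃* main                     ┃


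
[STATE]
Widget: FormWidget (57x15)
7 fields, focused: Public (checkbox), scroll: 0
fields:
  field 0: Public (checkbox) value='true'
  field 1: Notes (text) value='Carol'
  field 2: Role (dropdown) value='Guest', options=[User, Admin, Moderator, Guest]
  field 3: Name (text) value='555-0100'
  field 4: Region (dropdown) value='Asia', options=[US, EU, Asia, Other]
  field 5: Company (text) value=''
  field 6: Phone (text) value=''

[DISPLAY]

> Public:     [x]                                        
  Notes:      [Carol                                    ]
  Role:       [Guest                                   ▼]
  Name:       [555-0100                                 ]
  Region:     [Asia                                    ▼]
  Company:    [                                         ]
  Phone:      [                                         ]
                                                         
                                                         
                                                         
                                                         
                                                         
                                                         
                                                         
                                                         


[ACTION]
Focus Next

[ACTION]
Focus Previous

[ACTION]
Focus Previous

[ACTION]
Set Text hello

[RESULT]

  Public:     [x]                                        
  Notes:      [Carol                                    ]
  Role:       [Guest                                   ▼]
  Name:       [555-0100                                 ]
  Region:     [Asia                                    ▼]
  Company:    [                                         ]
> Phone:      [hello                                    ]
                                                         
                                                         
                                                         
                                                         
                                                         
                                                         
                                                         
                                                         


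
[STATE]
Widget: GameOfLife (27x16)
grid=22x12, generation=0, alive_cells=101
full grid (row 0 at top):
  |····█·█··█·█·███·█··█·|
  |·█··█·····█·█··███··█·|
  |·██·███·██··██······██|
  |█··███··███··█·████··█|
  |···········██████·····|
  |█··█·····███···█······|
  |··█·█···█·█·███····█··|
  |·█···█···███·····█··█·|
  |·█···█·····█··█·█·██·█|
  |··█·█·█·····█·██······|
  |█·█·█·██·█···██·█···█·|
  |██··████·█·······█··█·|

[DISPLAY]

Gen: 0                     
····█·█··█·█·███·█··█·     
·█··█·····█·█··███··█·     
·██·███·██··██······██     
█··███··███··█·████··█     
···········██████·····     
█··█·····███···█······     
··█·█···█·█·███····█··     
·█···█···███·····█··█·     
·█···█·····█··█·█·██·█     
··█·█·█·····█·██······     
█·█·█·██·█···██·█···█·     
██··████·█·······█··█·     
                           
                           
                           


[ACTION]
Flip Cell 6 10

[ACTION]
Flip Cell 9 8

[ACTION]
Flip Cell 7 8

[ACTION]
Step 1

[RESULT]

Gen: 1                     
·····█····██████·█····     
·██·█·███·█····█·█·██·     
███···███···██····████     
·███··███·█······█··██     
···█····█····█········     
···█·····██·····█·····     
·████···█···███·······     
·██·██··████··██·█··█·     
·██·█████··████·█████·     
··█·█·█·█···█···██·██·     
█·█·█····█···██·█·····     
██·██··█··············     
                           
                           
                           


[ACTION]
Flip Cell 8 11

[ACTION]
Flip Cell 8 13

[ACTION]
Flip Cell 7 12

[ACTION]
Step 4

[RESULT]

Gen: 5                     
··········███···██····     
·█···███·····██·██····     
·█·█········█·····█···     
··███·███████····█····     
····█···█········█····     
····█·█····█···█······     
···············█······     
·······█······█·█·····     
········█···█··█······     
····█·██······█·██····     
··███·██·██·█·█·██····     
··██····██····█·██····     
                           
                           
                           


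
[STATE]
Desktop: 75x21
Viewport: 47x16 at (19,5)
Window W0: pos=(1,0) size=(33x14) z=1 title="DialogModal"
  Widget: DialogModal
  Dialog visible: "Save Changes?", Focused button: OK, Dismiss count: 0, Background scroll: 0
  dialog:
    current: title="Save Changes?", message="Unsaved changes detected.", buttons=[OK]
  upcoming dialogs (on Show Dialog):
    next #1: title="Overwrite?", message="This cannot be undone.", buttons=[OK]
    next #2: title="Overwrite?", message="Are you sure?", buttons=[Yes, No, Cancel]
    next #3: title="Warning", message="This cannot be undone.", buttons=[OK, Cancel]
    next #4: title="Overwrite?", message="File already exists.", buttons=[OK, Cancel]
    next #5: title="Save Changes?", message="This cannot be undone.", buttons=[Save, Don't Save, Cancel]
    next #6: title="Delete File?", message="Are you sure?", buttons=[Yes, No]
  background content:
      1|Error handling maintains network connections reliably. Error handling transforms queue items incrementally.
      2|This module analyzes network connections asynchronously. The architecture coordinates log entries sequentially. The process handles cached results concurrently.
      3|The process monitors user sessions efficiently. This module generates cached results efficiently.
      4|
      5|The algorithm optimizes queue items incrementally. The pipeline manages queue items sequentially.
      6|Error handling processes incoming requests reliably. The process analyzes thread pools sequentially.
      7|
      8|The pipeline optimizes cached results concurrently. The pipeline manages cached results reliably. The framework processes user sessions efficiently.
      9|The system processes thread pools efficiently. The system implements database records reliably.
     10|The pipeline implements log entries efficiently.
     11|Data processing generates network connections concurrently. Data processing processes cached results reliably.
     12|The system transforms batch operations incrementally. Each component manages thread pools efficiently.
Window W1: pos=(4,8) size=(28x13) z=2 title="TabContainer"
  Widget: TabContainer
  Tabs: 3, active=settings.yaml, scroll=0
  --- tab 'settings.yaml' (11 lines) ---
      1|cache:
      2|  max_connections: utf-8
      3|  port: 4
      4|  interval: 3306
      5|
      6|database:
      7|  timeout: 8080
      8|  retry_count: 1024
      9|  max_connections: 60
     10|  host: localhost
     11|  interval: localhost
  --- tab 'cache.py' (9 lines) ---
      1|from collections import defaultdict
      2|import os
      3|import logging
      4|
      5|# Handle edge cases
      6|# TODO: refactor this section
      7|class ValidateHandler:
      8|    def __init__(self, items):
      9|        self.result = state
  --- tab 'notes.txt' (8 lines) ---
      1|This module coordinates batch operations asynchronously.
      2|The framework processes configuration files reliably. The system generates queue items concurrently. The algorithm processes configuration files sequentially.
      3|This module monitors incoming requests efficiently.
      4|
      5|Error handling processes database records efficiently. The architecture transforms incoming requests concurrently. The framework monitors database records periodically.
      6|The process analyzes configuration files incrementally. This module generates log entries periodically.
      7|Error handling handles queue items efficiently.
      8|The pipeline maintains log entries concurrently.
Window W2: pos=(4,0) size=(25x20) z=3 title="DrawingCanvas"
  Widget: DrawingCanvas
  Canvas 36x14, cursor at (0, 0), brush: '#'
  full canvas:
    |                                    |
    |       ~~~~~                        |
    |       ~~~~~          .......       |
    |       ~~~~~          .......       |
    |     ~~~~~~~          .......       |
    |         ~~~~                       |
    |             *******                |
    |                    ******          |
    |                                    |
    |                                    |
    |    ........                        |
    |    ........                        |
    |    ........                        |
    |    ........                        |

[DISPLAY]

        .┃─┐si┃                                
        .┃ │  ┃                                
        .┃.│ i┃                                
         ┃━━┓i┃                                
******   ┃  ┃ ┃                                
      ***┃──┨r┃                                
         ┃y ┃o┃                                
         ┃──┃t┃                                
         ┃  ┃━┛                                
         ┃  ┃                                  
         ┃  ┃                                  
         ┃  ┃                                  
         ┃  ┃                                  
         ┃  ┃                                  
━━━━━━━━━┛  ┃                                  
━━━━━━━━━━━━┛                                  


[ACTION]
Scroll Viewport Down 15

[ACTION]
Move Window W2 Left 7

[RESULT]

    .┃─────┐si┃                                
    .┃     │  ┃                                
    .┃cted.│ i┃                                
     ┃━━━━━━┓i┃                                
**   ┃      ┃ ┃                                
  ***┃──────┨r┃                                
     ┃he.py ┃o┃                                
     ┃──────┃t┃                                
     ┃      ┃━┛                                
     ┃tf-8  ┃                                  
     ┃      ┃                                  
     ┃      ┃                                  
     ┃      ┃                                  
     ┃      ┃                                  
━━━━━┛      ┃                                  
━━━━━━━━━━━━┛                                  
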